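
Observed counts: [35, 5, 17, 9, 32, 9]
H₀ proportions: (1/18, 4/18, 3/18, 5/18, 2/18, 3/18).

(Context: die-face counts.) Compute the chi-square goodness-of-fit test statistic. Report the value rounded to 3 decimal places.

n = 107; E_i = n·p_i = [5.94, 23.78, 17.83, 29.72, 11.89, 17.83]
χ² = (35−5.94)²/5.94 + (5−23.78)²/23.78 + (17−17.83)²/17.83 + (9−29.72)²/29.72 + (32−11.89)²/11.89 + (9−17.83)²/17.83 = 209.7299
df = 5

test statistic = 209.730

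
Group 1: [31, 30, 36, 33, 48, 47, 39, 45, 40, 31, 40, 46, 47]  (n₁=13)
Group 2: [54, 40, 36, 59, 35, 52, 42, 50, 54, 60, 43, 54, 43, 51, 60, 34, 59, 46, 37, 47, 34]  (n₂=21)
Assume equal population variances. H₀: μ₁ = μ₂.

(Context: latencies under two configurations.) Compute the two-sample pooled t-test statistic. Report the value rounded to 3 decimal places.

test statistic = -2.637

x̄₁=39.462, s₁=6.753, n₁=13
x̄₂=47.143, s₂=9.035, n₂=21
s_p² = [12·6.753² + 20·9.035²]/32 = 68.1188
SE = √(s_p²·(1/13+1/21)) = 2.9127
t = (39.462−47.143)/2.9127 = -2.6372
df = 32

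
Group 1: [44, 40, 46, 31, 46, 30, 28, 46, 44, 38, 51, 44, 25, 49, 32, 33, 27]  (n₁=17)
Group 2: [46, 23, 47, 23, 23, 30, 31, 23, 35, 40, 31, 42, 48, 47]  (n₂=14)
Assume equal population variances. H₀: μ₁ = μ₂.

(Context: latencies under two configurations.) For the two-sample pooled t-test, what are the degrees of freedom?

degrees of freedom = 29

df = n₁ + n₂ − 2 = 17 + 14 − 2 = 29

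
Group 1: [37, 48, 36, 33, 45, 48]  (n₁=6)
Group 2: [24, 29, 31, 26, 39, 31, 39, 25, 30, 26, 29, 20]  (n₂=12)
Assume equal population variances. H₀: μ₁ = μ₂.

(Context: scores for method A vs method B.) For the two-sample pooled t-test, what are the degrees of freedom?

df = n₁ + n₂ − 2 = 6 + 12 − 2 = 16

degrees of freedom = 16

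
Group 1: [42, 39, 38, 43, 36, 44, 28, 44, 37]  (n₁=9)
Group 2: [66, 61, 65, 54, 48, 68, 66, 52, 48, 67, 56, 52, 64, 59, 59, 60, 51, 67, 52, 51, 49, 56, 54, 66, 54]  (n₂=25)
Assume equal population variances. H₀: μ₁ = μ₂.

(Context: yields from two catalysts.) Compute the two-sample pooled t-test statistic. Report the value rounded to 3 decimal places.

x̄₁=39.000, s₁=5.123, n₁=9
x̄₂=57.800, s₂=6.758, n₂=25
s_p² = [8·5.123² + 24·6.758²]/32 = 40.8125
SE = √(s_p²·(1/9+1/25)) = 2.4834
t = (39.000−57.800)/2.4834 = -7.5703
df = 32

test statistic = -7.570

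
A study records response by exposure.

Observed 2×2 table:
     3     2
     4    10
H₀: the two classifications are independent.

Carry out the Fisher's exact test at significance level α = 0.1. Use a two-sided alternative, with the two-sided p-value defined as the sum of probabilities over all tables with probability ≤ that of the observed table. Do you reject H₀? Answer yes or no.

Margins: r₁=5, r₂=14, c₁=7, c₂=12, n=19
p_obs = C(5,3)·C(14,4)/C(19,7); sum pmf over tables with pmf ≤ p_obs
p-value (two-sided) = 0.30470
At α=0.1: p ≥ α → fail to reject H₀

reject H₀: no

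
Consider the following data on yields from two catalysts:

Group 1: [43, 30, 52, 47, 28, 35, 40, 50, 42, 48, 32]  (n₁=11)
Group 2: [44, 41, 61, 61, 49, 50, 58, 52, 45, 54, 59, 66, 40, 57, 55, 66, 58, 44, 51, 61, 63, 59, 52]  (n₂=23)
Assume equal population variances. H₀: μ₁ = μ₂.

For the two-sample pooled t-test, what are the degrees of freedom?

df = n₁ + n₂ − 2 = 11 + 23 − 2 = 32

degrees of freedom = 32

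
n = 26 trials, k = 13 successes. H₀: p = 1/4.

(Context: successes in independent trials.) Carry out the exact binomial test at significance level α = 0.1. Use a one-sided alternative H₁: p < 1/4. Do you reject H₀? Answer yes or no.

reject H₀: no

Exact binomial: n=26, k=13, p₀=1/4=0.2500
P(X≤13) from Σ C(n,i)·p₀^i·(1−p₀)^(n−i)
p-value (one-sided, H₁ less) = 0.99847
At α=0.1: p ≥ α → fail to reject H₀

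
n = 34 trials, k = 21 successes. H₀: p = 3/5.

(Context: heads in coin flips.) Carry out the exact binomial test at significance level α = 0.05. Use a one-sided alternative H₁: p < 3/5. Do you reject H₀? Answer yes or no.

Exact binomial: n=34, k=21, p₀=3/5=0.6000
P(X≤21) from Σ C(n,i)·p₀^i·(1−p₀)^(n−i)
p-value (one-sided, H₁ less) = 0.64583
At α=0.05: p ≥ α → fail to reject H₀

reject H₀: no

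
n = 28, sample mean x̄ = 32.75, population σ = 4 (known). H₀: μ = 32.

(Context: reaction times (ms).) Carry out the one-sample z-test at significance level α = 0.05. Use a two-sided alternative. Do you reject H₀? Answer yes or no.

reject H₀: no

SE = σ/√n = 4/√28 = 0.7559
z = (x̄−μ₀)/SE = (32.75−32)/0.7559 = 0.9922
p-value (two-sided) = 0.32112
At α=0.05: p ≥ α → fail to reject H₀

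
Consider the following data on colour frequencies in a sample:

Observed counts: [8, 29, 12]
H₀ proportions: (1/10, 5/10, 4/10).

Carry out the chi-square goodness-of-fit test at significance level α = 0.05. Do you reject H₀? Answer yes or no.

n = 49; E_i = n·p_i = [4.90, 24.50, 19.60]
χ² = (8−4.90)²/4.90 + (29−24.50)²/24.50 + (12−19.60)²/19.60 = 5.7347
df = 2
p-value (upper-tail) = 0.05685
At α=0.05: p ≥ α → fail to reject H₀

reject H₀: no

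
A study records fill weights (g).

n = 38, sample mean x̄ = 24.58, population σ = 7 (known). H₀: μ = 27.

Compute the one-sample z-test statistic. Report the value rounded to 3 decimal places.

SE = σ/√n = 7/√38 = 1.1355
z = (x̄−μ₀)/SE = (24.58−27)/1.1355 = -2.1311

test statistic = -2.131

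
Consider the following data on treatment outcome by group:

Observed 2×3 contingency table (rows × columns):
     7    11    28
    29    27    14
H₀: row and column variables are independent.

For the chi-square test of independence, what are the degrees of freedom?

df = (r−1)(c−1) = (2−1)·(3−1) = 2

degrees of freedom = 2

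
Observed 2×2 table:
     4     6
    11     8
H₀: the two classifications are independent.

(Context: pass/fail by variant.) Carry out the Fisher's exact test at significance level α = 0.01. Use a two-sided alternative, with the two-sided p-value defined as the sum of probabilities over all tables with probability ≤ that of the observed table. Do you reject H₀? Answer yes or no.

Margins: r₁=10, r₂=19, c₁=15, c₂=14, n=29
p_obs = C(10,4)·C(19,11)/C(29,15); sum pmf over tables with pmf ≤ p_obs
p-value (two-sided) = 0.44973
At α=0.01: p ≥ α → fail to reject H₀

reject H₀: no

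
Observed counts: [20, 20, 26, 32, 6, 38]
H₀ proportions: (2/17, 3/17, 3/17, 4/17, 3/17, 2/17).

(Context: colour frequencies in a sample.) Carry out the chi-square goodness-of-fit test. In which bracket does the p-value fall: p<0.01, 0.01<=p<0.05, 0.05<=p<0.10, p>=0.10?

n = 142; E_i = n·p_i = [16.71, 25.06, 25.06, 33.41, 25.06, 16.71]
χ² = (20−16.71)²/16.71 + (20−25.06)²/25.06 + (26−25.06)²/25.06 + (32−33.41)²/33.41 + (6−25.06)²/25.06 + (38−16.71)²/16.71 = 43.4038
df = 5
p-value (upper-tail) = 0.00000
→ bracket: p<0.01

p-value bracket: p<0.01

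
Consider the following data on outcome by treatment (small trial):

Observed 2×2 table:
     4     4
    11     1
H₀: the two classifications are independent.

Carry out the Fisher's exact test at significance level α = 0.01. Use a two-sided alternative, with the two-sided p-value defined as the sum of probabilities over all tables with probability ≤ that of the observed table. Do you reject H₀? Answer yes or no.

Margins: r₁=8, r₂=12, c₁=15, c₂=5, n=20
p_obs = C(8,4)·C(12,11)/C(20,15); sum pmf over tables with pmf ≤ p_obs
p-value (two-sided) = 0.10888
At α=0.01: p ≥ α → fail to reject H₀

reject H₀: no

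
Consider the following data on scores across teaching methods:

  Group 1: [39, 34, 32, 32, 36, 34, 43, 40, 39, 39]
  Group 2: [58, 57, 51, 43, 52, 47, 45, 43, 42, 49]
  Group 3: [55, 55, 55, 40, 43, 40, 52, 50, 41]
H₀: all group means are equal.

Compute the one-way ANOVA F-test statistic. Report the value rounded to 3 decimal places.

test statistic = 14.302

Group means [36.80, 48.70, 47.89], grand mean 44.345
SSB = Σnᵢ(x̄ᵢ−x̄)² = 871.963; SSW = ΣΣ(x−x̄ᵢ)² = 792.589
MSB = 871.963/2 = 435.9814; MSW = 792.589/26 = 30.4842
F = MSB/MSW = 14.3019
df = (2, 26)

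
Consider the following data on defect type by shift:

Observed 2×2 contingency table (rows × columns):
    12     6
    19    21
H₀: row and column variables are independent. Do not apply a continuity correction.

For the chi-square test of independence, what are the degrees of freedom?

df = (r−1)(c−1) = (2−1)·(2−1) = 1

degrees of freedom = 1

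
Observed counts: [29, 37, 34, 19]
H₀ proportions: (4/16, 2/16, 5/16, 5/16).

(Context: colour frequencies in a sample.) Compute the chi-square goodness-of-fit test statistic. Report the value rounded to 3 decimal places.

test statistic = 42.096

n = 119; E_i = n·p_i = [29.75, 14.88, 37.19, 37.19]
χ² = (29−29.75)²/29.75 + (37−14.88)²/14.88 + (34−37.19)²/37.19 + (19−37.19)²/37.19 = 42.0958
df = 3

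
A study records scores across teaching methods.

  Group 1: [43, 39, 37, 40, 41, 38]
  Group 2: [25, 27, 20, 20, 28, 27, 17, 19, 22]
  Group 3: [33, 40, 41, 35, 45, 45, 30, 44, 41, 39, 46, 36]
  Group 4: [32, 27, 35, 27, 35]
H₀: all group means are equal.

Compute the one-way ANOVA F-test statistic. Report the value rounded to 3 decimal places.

test statistic = 31.559

Group means [39.67, 22.78, 39.58, 31.20], grand mean 33.562
SSB = Σnᵢ(x̄ᵢ−x̄)² = 1733.269; SSW = ΣΣ(x−x̄ᵢ)² = 512.606
MSB = 1733.269/3 = 577.7565; MSW = 512.606/28 = 18.3073
F = MSB/MSW = 31.5587
df = (3, 28)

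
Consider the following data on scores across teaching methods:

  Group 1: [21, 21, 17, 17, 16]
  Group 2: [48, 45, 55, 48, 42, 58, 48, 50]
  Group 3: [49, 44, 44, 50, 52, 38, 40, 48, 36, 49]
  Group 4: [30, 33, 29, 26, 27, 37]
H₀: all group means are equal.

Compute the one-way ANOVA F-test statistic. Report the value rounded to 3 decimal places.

Group means [18.40, 49.25, 45.00, 30.33], grand mean 38.552
SSB = Σnᵢ(x̄ᵢ−x̄)² = 3767.139; SSW = ΣΣ(x−x̄ᵢ)² = 564.033
MSB = 3767.139/3 = 1255.7130; MSW = 564.033/25 = 22.5613
F = MSB/MSW = 55.6577
df = (3, 25)

test statistic = 55.658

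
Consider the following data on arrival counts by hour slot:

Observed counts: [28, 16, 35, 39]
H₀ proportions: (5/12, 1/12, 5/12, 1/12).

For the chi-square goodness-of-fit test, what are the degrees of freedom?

degrees of freedom = 3

df = k − 1 = 4 − 1 = 3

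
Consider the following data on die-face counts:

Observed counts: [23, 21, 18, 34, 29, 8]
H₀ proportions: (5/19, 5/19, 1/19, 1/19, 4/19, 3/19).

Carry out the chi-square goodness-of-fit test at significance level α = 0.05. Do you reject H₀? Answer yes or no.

n = 133; E_i = n·p_i = [35.00, 35.00, 7.00, 7.00, 28.00, 21.00]
χ² = (23−35.00)²/35.00 + (21−35.00)²/35.00 + (18−7.00)²/7.00 + (34−7.00)²/7.00 + (29−28.00)²/28.00 + (8−21.00)²/21.00 = 139.2262
df = 5
p-value (upper-tail) = 0.00000
At α=0.05: p < α → reject H₀

reject H₀: yes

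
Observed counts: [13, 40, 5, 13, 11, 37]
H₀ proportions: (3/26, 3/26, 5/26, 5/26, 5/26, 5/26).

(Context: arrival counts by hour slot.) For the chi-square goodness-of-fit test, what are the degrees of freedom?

degrees of freedom = 5

df = k − 1 = 6 − 1 = 5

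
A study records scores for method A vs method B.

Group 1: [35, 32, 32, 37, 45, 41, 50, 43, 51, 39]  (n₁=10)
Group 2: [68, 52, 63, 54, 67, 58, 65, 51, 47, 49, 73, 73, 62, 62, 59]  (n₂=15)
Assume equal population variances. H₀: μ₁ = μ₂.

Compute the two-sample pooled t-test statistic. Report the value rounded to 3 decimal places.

x̄₁=40.500, s₁=6.803, n₁=10
x̄₂=60.200, s₂=8.317, n₂=15
s_p² = [9·6.803² + 14·8.317²]/23 = 60.2130
SE = √(s_p²·(1/10+1/15)) = 3.1679
t = (40.500−60.200)/3.1679 = -6.2187
df = 23

test statistic = -6.219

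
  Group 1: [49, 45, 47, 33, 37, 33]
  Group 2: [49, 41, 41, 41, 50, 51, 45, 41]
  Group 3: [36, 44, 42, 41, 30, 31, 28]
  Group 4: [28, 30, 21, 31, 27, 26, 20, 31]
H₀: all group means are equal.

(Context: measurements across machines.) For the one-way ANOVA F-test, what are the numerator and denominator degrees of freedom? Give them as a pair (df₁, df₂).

k = 4 groups, N = 29 total
df = (k−1, N−k) = (4−1, 29−4) = (3, 25)

degrees of freedom = [3, 25]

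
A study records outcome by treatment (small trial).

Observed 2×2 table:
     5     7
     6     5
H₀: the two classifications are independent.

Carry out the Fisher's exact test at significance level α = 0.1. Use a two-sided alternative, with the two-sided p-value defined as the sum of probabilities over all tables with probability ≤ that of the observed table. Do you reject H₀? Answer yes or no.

Margins: r₁=12, r₂=11, c₁=11, c₂=12, n=23
p_obs = C(12,5)·C(11,6)/C(23,11); sum pmf over tables with pmf ≤ p_obs
p-value (two-sided) = 0.68427
At α=0.1: p ≥ α → fail to reject H₀

reject H₀: no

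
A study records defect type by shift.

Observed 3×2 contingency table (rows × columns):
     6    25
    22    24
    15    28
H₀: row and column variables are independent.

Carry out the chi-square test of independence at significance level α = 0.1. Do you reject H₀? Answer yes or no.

Row totals [31, 46, 43], col totals [43, 77], n=120
χ² = (6−11.11)²/11.11 + (25−19.89)²/19.89 + (22−16.48)²/16.48 + (24−29.52)²/29.52 + (15−15.41)²/15.41 + (28−27.59)²/27.59 = 6.5553
df = 2
p-value (upper-tail) = 0.03772
At α=0.1: p < α → reject H₀

reject H₀: yes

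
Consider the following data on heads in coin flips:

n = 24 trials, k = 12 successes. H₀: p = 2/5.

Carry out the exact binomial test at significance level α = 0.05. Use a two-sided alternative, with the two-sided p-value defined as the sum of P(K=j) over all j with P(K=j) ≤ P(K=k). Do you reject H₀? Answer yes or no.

Exact binomial: n=24, k=12, p₀=2/5=0.4000
P(X=j) = C(n,j)·p₀^j·(1−p₀)^(n−j); p = Σ P(X=j) over j with P(X=j) ≤ P(X=12)
p-value (two-sided) = 0.40497
At α=0.05: p ≥ α → fail to reject H₀

reject H₀: no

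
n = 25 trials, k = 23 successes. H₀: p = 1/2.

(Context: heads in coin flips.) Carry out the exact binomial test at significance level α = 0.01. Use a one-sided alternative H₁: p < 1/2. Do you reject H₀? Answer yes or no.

Exact binomial: n=25, k=23, p₀=1/2=0.5000
P(X≤23) from Σ C(n,i)·p₀^i·(1−p₀)^(n−i)
p-value (one-sided, H₁ less) = 1.00000
At α=0.01: p ≥ α → fail to reject H₀

reject H₀: no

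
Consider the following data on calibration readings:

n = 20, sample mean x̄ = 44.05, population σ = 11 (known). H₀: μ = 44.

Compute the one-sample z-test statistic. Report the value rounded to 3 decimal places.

test statistic = 0.020

SE = σ/√n = 11/√20 = 2.4597
z = (x̄−μ₀)/SE = (44.05−44)/2.4597 = 0.0203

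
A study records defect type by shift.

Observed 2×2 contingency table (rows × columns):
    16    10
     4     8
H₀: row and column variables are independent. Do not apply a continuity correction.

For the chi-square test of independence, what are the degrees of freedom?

df = (r−1)(c−1) = (2−1)·(2−1) = 1

degrees of freedom = 1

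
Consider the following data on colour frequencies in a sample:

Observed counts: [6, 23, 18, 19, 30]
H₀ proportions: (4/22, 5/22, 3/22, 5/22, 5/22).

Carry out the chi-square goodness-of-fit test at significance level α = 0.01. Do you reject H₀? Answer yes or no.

reject H₀: no

n = 96; E_i = n·p_i = [17.45, 21.82, 13.09, 21.82, 21.82]
χ² = (6−17.45)²/17.45 + (23−21.82)²/21.82 + (18−13.09)²/13.09 + (19−21.82)²/21.82 + (30−21.82)²/21.82 = 12.8542
df = 4
p-value (upper-tail) = 0.01201
At α=0.01: p ≥ α → fail to reject H₀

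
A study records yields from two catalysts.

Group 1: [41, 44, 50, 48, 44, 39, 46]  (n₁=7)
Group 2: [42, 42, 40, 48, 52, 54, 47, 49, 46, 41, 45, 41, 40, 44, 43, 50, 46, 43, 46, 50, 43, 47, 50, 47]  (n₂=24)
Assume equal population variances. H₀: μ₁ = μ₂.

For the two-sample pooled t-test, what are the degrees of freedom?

df = n₁ + n₂ − 2 = 7 + 24 − 2 = 29

degrees of freedom = 29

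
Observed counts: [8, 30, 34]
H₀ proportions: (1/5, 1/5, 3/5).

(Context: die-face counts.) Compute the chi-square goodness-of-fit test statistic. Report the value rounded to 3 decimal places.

test statistic = 21.704

n = 72; E_i = n·p_i = [14.40, 14.40, 43.20]
χ² = (8−14.40)²/14.40 + (30−14.40)²/14.40 + (34−43.20)²/43.20 = 21.7037
df = 2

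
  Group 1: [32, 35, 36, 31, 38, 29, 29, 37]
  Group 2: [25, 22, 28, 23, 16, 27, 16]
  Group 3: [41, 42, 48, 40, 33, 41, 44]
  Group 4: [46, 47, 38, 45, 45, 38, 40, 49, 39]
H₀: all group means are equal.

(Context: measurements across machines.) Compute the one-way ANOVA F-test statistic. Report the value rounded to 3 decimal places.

test statistic = 35.579

Group means [33.38, 22.43, 41.29, 43.00], grand mean 35.484
SSB = Σnᵢ(x̄ᵢ−x̄)² = 1972.724; SSW = ΣΣ(x−x̄ᵢ)² = 499.018
MSB = 1972.724/3 = 657.5747; MSW = 499.018/27 = 18.4821
F = MSB/MSW = 35.5789
df = (3, 27)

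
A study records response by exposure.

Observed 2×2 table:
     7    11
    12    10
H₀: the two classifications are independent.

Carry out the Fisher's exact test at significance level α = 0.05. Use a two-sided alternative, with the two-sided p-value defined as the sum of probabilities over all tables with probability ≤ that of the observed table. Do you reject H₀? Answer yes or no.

Margins: r₁=18, r₂=22, c₁=19, c₂=21, n=40
p_obs = C(18,7)·C(22,12)/C(40,19); sum pmf over tables with pmf ≤ p_obs
p-value (two-sided) = 0.35959
At α=0.05: p ≥ α → fail to reject H₀

reject H₀: no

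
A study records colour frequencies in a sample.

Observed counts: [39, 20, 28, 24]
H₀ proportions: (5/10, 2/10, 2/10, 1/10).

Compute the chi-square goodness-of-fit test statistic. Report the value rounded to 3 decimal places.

test statistic = 21.631

n = 111; E_i = n·p_i = [55.50, 22.20, 22.20, 11.10]
χ² = (39−55.50)²/55.50 + (20−22.20)²/22.20 + (28−22.20)²/22.20 + (24−11.10)²/11.10 = 21.6306
df = 3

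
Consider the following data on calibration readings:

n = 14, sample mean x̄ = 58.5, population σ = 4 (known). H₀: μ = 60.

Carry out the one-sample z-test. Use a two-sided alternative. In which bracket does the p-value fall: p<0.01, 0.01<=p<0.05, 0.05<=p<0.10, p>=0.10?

p-value bracket: p>=0.10

SE = σ/√n = 4/√14 = 1.0690
z = (x̄−μ₀)/SE = (58.5−60)/1.0690 = -1.4031
p-value (two-sided) = 0.16058
→ bracket: p>=0.10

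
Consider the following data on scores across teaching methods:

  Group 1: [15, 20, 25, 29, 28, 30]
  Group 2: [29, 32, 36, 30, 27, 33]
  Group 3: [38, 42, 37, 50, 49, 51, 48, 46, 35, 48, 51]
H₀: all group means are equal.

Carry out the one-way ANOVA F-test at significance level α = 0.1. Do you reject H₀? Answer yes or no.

reject H₀: yes

Group means [24.50, 31.17, 45.00], grand mean 36.043
SSB = Σnᵢ(x̄ᵢ−x̄)² = 1824.623; SSW = ΣΣ(x−x̄ᵢ)² = 578.333
MSB = 1824.623/2 = 912.3116; MSW = 578.333/20 = 28.9167
F = MSB/MSW = 31.5497
df = (2, 20)
p-value (upper-tail) = 0.00000
At α=0.1: p < α → reject H₀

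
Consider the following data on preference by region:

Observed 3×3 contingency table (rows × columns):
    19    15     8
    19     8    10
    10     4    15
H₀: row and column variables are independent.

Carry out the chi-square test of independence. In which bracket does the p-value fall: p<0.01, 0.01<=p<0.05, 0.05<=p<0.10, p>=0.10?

p-value bracket: 0.01<=p<0.05

Row totals [42, 37, 29], col totals [48, 27, 33], n=108
χ² = (19−18.67)²/18.67 + (15−10.50)²/10.50 + (8−12.83)²/12.83 + (19−16.44)²/16.44 + (8−9.25)²/9.25 + (10−11.31)²/11.31 + (10−12.89)²/12.89 + (4−7.25)²/7.25 + (15−8.86)²/8.86 = 10.8291
df = 4
p-value (upper-tail) = 0.02855
→ bracket: 0.01<=p<0.05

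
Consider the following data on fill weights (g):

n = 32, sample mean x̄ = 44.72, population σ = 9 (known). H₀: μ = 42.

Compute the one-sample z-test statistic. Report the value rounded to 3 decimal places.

test statistic = 1.710

SE = σ/√n = 9/√32 = 1.5910
z = (x̄−μ₀)/SE = (44.72−42)/1.5910 = 1.7096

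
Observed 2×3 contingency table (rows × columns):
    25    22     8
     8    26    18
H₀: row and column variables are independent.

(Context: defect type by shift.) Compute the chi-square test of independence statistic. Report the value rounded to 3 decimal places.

Row totals [55, 52], col totals [33, 48, 26], n=107
χ² = (25−16.96)²/16.96 + (22−24.67)²/24.67 + (8−13.36)²/13.36 + (8−16.04)²/16.04 + (26−23.33)²/23.33 + (18−12.64)²/12.64 = 12.8631
df = 2

test statistic = 12.863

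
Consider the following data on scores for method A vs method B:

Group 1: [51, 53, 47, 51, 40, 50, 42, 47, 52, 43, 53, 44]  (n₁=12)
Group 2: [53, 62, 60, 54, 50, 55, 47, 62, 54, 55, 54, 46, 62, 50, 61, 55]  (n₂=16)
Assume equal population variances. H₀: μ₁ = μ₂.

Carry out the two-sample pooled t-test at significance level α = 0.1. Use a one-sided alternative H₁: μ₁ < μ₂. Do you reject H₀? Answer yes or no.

reject H₀: yes

x̄₁=47.750, s₁=4.575, n₁=12
x̄₂=55.000, s₂=5.228, n₂=16
s_p² = [11·4.575² + 15·5.228²]/26 = 24.6250
SE = √(s_p²·(1/12+1/16)) = 1.8950
t = (47.750−55.000)/1.8950 = -3.8258
df = 26
p-value (one-sided, H₁ less) = 0.00037
At α=0.1: p < α → reject H₀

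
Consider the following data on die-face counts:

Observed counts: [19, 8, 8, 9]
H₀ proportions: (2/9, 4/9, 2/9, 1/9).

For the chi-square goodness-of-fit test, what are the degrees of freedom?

df = k − 1 = 4 − 1 = 3

degrees of freedom = 3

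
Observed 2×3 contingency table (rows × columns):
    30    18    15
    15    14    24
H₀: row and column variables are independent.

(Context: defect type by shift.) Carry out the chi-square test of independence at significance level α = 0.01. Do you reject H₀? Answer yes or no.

reject H₀: no

Row totals [63, 53], col totals [45, 32, 39], n=116
χ² = (30−24.44)²/24.44 + (18−17.38)²/17.38 + (15−21.18)²/21.18 + (15−20.56)²/20.56 + (14−14.62)²/14.62 + (24−17.82)²/17.82 = 6.7651
df = 2
p-value (upper-tail) = 0.03396
At α=0.01: p ≥ α → fail to reject H₀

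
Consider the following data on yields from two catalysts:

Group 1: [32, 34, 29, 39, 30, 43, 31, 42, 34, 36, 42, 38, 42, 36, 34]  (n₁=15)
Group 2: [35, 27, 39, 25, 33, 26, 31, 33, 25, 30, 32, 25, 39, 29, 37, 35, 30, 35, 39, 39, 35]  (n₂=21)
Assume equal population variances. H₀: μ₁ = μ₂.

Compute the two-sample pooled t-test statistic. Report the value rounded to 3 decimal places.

test statistic = 2.331

x̄₁=36.133, s₁=4.688, n₁=15
x̄₂=32.333, s₂=4.913, n₂=21
s_p² = [14·4.688² + 20·4.913²]/34 = 23.2471
SE = √(s_p²·(1/15+1/21)) = 1.6300
t = (36.133−32.333)/1.6300 = 2.3313
df = 34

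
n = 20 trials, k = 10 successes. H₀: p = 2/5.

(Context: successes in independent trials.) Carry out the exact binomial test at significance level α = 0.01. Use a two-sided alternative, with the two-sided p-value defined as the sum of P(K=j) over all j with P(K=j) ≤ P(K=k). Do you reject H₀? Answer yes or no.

reject H₀: no

Exact binomial: n=20, k=10, p₀=2/5=0.4000
P(X=j) = C(n,j)·p₀^j·(1−p₀)^(n−j); p = Σ P(X=j) over j with P(X=j) ≤ P(X=10)
p-value (two-sided) = 0.37026
At α=0.01: p ≥ α → fail to reject H₀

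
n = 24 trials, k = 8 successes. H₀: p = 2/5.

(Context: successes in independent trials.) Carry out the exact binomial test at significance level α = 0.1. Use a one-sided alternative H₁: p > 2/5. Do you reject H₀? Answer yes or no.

reject H₀: no

Exact binomial: n=24, k=8, p₀=2/5=0.4000
P(X≥8) from Σ C(n,i)·p₀^i·(1−p₀)^(n−i)
p-value (one-sided, H₁ greater) = 0.80805
At α=0.1: p ≥ α → fail to reject H₀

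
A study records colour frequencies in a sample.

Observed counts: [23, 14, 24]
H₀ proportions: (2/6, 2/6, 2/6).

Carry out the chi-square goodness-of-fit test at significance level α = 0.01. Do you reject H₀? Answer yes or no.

reject H₀: no

n = 61; E_i = n·p_i = [20.33, 20.33, 20.33]
χ² = (23−20.33)²/20.33 + (14−20.33)²/20.33 + (24−20.33)²/20.33 = 2.9836
df = 2
p-value (upper-tail) = 0.22497
At α=0.01: p ≥ α → fail to reject H₀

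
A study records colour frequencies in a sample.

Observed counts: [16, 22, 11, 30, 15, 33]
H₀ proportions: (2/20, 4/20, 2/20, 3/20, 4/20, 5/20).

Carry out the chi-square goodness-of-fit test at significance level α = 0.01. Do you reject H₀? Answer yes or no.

n = 127; E_i = n·p_i = [12.70, 25.40, 12.70, 19.05, 25.40, 31.75]
χ² = (16−12.70)²/12.70 + (22−25.40)²/25.40 + (11−12.70)²/12.70 + (30−19.05)²/19.05 + (15−25.40)²/25.40 + (33−31.75)²/31.75 = 12.1417
df = 5
p-value (upper-tail) = 0.03290
At α=0.01: p ≥ α → fail to reject H₀

reject H₀: no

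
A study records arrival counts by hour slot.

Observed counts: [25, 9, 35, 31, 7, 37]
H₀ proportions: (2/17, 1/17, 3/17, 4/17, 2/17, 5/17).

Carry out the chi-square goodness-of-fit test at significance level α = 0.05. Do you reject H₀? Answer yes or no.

n = 144; E_i = n·p_i = [16.94, 8.47, 25.41, 33.88, 16.94, 42.35]
χ² = (25−16.94)²/16.94 + (9−8.47)²/8.47 + (35−25.41)²/25.41 + (31−33.88)²/33.88 + (7−16.94)²/16.94 + (37−42.35)²/42.35 = 14.2397
df = 5
p-value (upper-tail) = 0.01416
At α=0.05: p < α → reject H₀

reject H₀: yes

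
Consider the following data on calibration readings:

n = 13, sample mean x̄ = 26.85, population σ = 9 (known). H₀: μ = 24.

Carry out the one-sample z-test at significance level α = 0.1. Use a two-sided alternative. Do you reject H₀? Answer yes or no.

reject H₀: no

SE = σ/√n = 9/√13 = 2.4962
z = (x̄−μ₀)/SE = (26.85−24)/2.4962 = 1.1418
p-value (two-sided) = 0.25355
At α=0.1: p ≥ α → fail to reject H₀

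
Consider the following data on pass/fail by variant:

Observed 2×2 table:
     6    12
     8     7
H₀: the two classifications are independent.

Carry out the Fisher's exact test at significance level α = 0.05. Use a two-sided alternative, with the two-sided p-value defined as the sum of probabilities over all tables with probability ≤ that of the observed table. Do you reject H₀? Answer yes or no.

Margins: r₁=18, r₂=15, c₁=14, c₂=19, n=33
p_obs = C(18,6)·C(15,8)/C(33,14); sum pmf over tables with pmf ≤ p_obs
p-value (two-sided) = 0.30411
At α=0.05: p ≥ α → fail to reject H₀

reject H₀: no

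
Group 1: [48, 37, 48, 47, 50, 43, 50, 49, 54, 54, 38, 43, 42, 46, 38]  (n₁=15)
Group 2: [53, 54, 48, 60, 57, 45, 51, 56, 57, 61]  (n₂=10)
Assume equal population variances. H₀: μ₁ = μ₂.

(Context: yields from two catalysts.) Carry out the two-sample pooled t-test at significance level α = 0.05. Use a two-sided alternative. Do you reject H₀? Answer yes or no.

reject H₀: yes

x̄₁=45.800, s₁=5.480, n₁=15
x̄₂=54.200, s₂=5.095, n₂=10
s_p² = [14·5.480² + 9·5.095²]/23 = 28.4348
SE = √(s_p²·(1/15+1/10)) = 2.1770
t = (45.800−54.200)/2.1770 = -3.8586
df = 23
p-value (two-sided) = 0.00080
At α=0.05: p < α → reject H₀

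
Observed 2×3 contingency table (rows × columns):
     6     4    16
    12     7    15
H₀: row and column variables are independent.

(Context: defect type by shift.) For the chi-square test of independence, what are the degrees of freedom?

df = (r−1)(c−1) = (2−1)·(3−1) = 2

degrees of freedom = 2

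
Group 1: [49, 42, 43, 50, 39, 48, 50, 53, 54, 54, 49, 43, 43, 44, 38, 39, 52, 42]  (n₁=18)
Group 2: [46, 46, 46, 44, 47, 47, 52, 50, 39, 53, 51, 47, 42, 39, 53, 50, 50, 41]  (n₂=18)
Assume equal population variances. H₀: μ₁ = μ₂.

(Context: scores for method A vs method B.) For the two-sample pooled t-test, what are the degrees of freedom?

df = n₁ + n₂ − 2 = 18 + 18 − 2 = 34

degrees of freedom = 34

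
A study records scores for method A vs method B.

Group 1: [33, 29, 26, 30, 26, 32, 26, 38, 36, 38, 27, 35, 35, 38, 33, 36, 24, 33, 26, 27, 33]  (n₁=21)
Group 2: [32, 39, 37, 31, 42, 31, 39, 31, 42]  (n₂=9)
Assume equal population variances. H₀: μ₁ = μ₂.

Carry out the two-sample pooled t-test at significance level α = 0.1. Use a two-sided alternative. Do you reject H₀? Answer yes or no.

x̄₁=31.476, s₁=4.622, n₁=21
x̄₂=36.000, s₂=4.770, n₂=9
s_p² = [20·4.622² + 8·4.770²]/28 = 21.7585
SE = √(s_p²·(1/21+1/9)) = 1.8584
t = (31.476−36.000)/1.8584 = -2.4342
df = 28
p-value (two-sided) = 0.02156
At α=0.1: p < α → reject H₀

reject H₀: yes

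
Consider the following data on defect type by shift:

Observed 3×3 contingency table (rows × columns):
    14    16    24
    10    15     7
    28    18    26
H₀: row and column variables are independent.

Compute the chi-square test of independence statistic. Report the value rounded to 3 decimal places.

Row totals [54, 32, 72], col totals [52, 49, 57], n=158
χ² = (14−17.77)²/17.77 + (16−16.75)²/16.75 + (24−19.48)²/19.48 + (10−10.53)²/10.53 + (15−9.92)²/9.92 + (7−11.54)²/11.54 + (28−23.70)²/23.70 + (18−22.33)²/22.33 + (26−25.97)²/25.97 = 7.9151
df = 4

test statistic = 7.915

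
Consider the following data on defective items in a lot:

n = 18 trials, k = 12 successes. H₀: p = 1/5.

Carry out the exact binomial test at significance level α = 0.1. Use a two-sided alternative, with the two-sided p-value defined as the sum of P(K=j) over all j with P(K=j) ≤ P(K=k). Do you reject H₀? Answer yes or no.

Exact binomial: n=18, k=12, p₀=1/5=0.2000
P(X=j) = C(n,j)·p₀^j·(1−p₀)^(n−j); p = Σ P(X=j) over j with P(X=j) ≤ P(X=12)
p-value (two-sided) = 0.00002
At α=0.1: p < α → reject H₀

reject H₀: yes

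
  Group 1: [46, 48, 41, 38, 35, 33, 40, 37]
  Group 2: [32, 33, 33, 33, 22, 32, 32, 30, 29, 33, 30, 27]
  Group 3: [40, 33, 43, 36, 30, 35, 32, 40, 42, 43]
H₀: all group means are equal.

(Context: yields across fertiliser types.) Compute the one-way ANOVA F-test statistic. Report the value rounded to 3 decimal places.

Group means [39.75, 30.50, 37.40], grand mean 35.267
SSB = Σnᵢ(x̄ᵢ−x̄)² = 478.967; SSW = ΣΣ(x−x̄ᵢ)² = 514.900
MSB = 478.967/2 = 239.4833; MSW = 514.900/27 = 19.0704
F = MSB/MSW = 12.5579
df = (2, 27)

test statistic = 12.558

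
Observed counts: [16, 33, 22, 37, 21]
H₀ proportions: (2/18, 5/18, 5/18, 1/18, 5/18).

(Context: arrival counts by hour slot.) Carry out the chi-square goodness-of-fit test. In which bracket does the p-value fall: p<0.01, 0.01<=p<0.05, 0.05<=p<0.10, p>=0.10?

n = 129; E_i = n·p_i = [14.33, 35.83, 35.83, 7.17, 35.83]
χ² = (16−14.33)²/14.33 + (33−35.83)²/35.83 + (22−35.83)²/35.83 + (37−7.17)²/7.17 + (21−35.83)²/35.83 = 136.0884
df = 4
p-value (upper-tail) = 0.00000
→ bracket: p<0.01

p-value bracket: p<0.01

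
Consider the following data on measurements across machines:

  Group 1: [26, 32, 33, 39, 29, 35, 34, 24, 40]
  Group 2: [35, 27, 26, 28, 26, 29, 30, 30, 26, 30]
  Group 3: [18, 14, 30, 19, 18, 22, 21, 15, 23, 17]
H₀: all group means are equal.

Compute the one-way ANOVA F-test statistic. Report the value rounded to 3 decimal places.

test statistic = 21.654

Group means [32.44, 28.70, 19.70], grand mean 26.759
SSB = Σnᵢ(x̄ᵢ−x̄)² = 826.888; SSW = ΣΣ(x−x̄ᵢ)² = 496.422
MSB = 826.888/2 = 413.4441; MSW = 496.422/26 = 19.0932
F = MSB/MSW = 21.6540
df = (2, 26)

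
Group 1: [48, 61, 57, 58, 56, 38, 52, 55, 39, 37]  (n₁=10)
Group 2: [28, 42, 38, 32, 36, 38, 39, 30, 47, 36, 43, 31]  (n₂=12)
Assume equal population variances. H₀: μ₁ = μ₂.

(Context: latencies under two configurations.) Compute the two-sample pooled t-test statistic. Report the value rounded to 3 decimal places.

x̄₁=50.100, s₁=9.049, n₁=10
x̄₂=36.667, s₂=5.710, n₂=12
s_p² = [9·9.049² + 11·5.710²]/20 = 54.7783
SE = √(s_p²·(1/10+1/12)) = 3.1690
t = (50.100−36.667)/3.1690 = 4.2390
df = 20

test statistic = 4.239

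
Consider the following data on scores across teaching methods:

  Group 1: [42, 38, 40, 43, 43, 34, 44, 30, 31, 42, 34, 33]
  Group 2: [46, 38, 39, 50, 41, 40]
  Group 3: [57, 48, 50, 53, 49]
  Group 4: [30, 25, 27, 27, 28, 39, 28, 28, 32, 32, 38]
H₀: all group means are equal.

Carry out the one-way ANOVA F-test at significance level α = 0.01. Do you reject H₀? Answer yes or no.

reject H₀: yes

Group means [37.83, 42.33, 51.40, 30.36], grand mean 38.206
SSB = Σnᵢ(x̄ᵢ−x̄)² = 1650.813; SSW = ΣΣ(x−x̄ᵢ)² = 660.745
MSB = 1650.813/3 = 550.2711; MSW = 660.745/30 = 22.0248
F = MSB/MSW = 24.9841
df = (3, 30)
p-value (upper-tail) = 0.00000
At α=0.01: p < α → reject H₀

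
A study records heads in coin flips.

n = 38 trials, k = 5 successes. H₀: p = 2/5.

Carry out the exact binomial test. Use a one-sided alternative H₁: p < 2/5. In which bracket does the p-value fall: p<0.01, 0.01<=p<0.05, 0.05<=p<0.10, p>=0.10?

Exact binomial: n=38, k=5, p₀=2/5=0.4000
P(X≤5) from Σ C(n,i)·p₀^i·(1−p₀)^(n−i)
p-value (one-sided, H₁ less) = 0.00031
→ bracket: p<0.01

p-value bracket: p<0.01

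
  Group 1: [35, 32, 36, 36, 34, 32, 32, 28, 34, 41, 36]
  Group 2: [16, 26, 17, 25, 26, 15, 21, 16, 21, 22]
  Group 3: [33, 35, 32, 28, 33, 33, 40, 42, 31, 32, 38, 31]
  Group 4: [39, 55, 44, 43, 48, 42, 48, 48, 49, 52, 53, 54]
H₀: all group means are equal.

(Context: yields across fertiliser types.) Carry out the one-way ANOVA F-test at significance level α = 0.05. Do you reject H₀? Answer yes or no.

reject H₀: yes

Group means [34.18, 20.50, 34.00, 47.92], grand mean 34.756
SSB = Σnᵢ(x̄ᵢ−x̄)² = 4121.258; SSW = ΣΣ(x−x̄ᵢ)² = 743.053
MSB = 4121.258/3 = 1373.7527; MSW = 743.053/41 = 18.1232
F = MSB/MSW = 75.8006
df = (3, 41)
p-value (upper-tail) = 0.00000
At α=0.05: p < α → reject H₀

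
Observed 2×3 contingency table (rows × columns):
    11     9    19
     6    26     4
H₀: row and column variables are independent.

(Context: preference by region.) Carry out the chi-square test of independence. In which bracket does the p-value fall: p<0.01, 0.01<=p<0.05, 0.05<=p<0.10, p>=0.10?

Row totals [39, 36], col totals [17, 35, 23], n=75
χ² = (11−8.84)²/8.84 + (9−18.20)²/18.20 + (19−11.96)²/11.96 + (6−8.16)²/8.16 + (26−16.80)²/16.80 + (4−11.04)²/11.04 = 19.4214
df = 2
p-value (upper-tail) = 0.00006
→ bracket: p<0.01

p-value bracket: p<0.01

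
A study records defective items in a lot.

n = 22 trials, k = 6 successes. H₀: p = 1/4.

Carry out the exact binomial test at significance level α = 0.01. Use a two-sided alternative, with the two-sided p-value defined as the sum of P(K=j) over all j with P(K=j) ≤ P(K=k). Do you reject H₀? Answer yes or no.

reject H₀: no

Exact binomial: n=22, k=6, p₀=1/4=0.2500
P(X=j) = C(n,j)·p₀^j·(1−p₀)^(n−j); p = Σ P(X=j) over j with P(X=j) ≤ P(X=6)
p-value (two-sided) = 0.80669
At α=0.01: p ≥ α → fail to reject H₀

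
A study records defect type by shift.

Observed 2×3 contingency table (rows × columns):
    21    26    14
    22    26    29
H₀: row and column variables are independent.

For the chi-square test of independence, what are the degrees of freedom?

df = (r−1)(c−1) = (2−1)·(3−1) = 2

degrees of freedom = 2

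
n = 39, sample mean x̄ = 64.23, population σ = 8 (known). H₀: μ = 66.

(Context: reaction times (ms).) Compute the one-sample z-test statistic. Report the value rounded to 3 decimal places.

SE = σ/√n = 8/√39 = 1.2810
z = (x̄−μ₀)/SE = (64.23−66)/1.2810 = -1.3817

test statistic = -1.382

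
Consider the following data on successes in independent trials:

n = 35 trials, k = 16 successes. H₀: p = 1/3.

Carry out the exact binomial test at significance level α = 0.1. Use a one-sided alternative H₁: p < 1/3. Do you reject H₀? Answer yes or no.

reject H₀: no

Exact binomial: n=35, k=16, p₀=1/3=0.3333
P(X≤16) from Σ C(n,i)·p₀^i·(1−p₀)^(n−i)
p-value (one-sided, H₁ less) = 0.95580
At α=0.1: p ≥ α → fail to reject H₀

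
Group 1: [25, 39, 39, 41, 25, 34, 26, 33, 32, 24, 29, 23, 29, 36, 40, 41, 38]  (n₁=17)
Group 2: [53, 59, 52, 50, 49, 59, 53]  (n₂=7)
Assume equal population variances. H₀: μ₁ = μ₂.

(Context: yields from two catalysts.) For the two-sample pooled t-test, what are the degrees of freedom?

df = n₁ + n₂ − 2 = 17 + 7 − 2 = 22

degrees of freedom = 22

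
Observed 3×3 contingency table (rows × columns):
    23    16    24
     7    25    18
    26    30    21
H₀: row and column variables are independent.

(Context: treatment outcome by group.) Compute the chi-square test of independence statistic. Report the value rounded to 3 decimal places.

test statistic = 11.594

Row totals [63, 50, 77], col totals [56, 71, 63], n=190
χ² = (23−18.57)²/18.57 + (16−23.54)²/23.54 + (24−20.89)²/20.89 + (7−14.74)²/14.74 + (25−18.68)²/18.68 + (18−16.58)²/16.58 + (26−22.69)²/22.69 + (30−28.77)²/28.77 + (21−25.53)²/25.53 = 11.5936
df = 4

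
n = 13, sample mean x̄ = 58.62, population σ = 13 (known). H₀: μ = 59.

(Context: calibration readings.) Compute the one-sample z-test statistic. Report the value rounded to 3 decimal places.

SE = σ/√n = 13/√13 = 3.6056
z = (x̄−μ₀)/SE = (58.62−59)/3.6056 = -0.1054

test statistic = -0.105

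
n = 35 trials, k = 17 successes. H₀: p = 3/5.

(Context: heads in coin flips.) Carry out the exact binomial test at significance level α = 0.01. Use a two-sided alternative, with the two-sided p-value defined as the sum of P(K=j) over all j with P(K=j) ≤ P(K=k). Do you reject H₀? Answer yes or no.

reject H₀: no

Exact binomial: n=35, k=17, p₀=3/5=0.6000
P(X=j) = C(n,j)·p₀^j·(1−p₀)^(n−j); p = Σ P(X=j) over j with P(X=j) ≤ P(X=17)
p-value (two-sided) = 0.17184
At α=0.01: p ≥ α → fail to reject H₀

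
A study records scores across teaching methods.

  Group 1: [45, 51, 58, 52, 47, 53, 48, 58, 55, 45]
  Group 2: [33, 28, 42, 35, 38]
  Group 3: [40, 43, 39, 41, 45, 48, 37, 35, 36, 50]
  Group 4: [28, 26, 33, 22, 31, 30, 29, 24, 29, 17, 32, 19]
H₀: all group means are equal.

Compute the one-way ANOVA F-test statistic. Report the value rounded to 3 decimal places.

Group means [51.20, 35.20, 41.40, 26.67], grand mean 38.432
SSB = Σnᵢ(x̄ᵢ−x̄)² = 3431.614; SSW = ΣΣ(x−x̄ᵢ)² = 849.467
MSB = 3431.614/3 = 1143.8715; MSW = 849.467/33 = 25.7414
F = MSB/MSW = 44.4370
df = (3, 33)

test statistic = 44.437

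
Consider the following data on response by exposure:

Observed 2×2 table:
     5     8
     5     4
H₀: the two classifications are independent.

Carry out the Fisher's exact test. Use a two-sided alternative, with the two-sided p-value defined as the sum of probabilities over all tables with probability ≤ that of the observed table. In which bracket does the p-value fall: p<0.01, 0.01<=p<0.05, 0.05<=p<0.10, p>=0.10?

Margins: r₁=13, r₂=9, c₁=10, c₂=12, n=22
p_obs = C(13,5)·C(9,5)/C(22,10); sum pmf over tables with pmf ≤ p_obs
p-value (two-sided) = 0.66563
→ bracket: p>=0.10

p-value bracket: p>=0.10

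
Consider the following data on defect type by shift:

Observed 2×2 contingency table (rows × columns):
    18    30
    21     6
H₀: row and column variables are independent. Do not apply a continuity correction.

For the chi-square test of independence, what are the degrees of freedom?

df = (r−1)(c−1) = (2−1)·(2−1) = 1

degrees of freedom = 1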